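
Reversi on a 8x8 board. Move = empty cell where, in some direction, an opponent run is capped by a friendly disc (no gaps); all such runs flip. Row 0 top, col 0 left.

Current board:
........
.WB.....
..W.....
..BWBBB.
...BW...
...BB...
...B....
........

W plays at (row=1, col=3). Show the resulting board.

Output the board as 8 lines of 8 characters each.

Place W at (1,3); scan 8 dirs for brackets.
Dir NW: first cell '.' (not opp) -> no flip
Dir N: first cell '.' (not opp) -> no flip
Dir NE: first cell '.' (not opp) -> no flip
Dir W: opp run (1,2) capped by W -> flip
Dir E: first cell '.' (not opp) -> no flip
Dir SW: first cell 'W' (not opp) -> no flip
Dir S: first cell '.' (not opp) -> no flip
Dir SE: first cell '.' (not opp) -> no flip
All flips: (1,2)

Answer: ........
.WWW....
..W.....
..BWBBB.
...BW...
...BB...
...B....
........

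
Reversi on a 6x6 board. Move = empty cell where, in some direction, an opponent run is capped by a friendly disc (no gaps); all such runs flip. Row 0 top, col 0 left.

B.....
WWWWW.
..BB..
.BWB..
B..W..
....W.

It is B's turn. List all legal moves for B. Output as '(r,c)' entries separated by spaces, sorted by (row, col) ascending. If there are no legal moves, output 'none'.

(0,1): flips 1 -> legal
(0,2): flips 1 -> legal
(0,3): flips 1 -> legal
(0,4): flips 1 -> legal
(0,5): flips 1 -> legal
(1,5): no bracket -> illegal
(2,0): flips 1 -> legal
(2,1): no bracket -> illegal
(2,4): no bracket -> illegal
(2,5): no bracket -> illegal
(3,4): no bracket -> illegal
(4,1): flips 1 -> legal
(4,2): flips 1 -> legal
(4,4): no bracket -> illegal
(4,5): no bracket -> illegal
(5,2): no bracket -> illegal
(5,3): flips 1 -> legal
(5,5): no bracket -> illegal

Answer: (0,1) (0,2) (0,3) (0,4) (0,5) (2,0) (4,1) (4,2) (5,3)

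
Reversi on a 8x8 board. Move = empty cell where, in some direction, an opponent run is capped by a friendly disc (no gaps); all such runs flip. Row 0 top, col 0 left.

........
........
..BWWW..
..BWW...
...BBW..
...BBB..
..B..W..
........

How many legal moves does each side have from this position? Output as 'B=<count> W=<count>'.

Answer: B=9 W=9

Derivation:
-- B to move --
(1,2): no bracket -> illegal
(1,3): flips 2 -> legal
(1,4): flips 3 -> legal
(1,5): no bracket -> illegal
(1,6): flips 2 -> legal
(2,6): flips 3 -> legal
(3,5): flips 3 -> legal
(3,6): flips 1 -> legal
(4,2): no bracket -> illegal
(4,6): flips 1 -> legal
(5,6): no bracket -> illegal
(6,4): no bracket -> illegal
(6,6): no bracket -> illegal
(7,4): no bracket -> illegal
(7,5): flips 1 -> legal
(7,6): flips 1 -> legal
B mobility = 9
-- W to move --
(1,1): flips 1 -> legal
(1,2): no bracket -> illegal
(1,3): no bracket -> illegal
(2,1): flips 4 -> legal
(3,1): flips 1 -> legal
(3,5): no bracket -> illegal
(4,1): flips 1 -> legal
(4,2): flips 2 -> legal
(4,6): no bracket -> illegal
(5,1): no bracket -> illegal
(5,2): flips 1 -> legal
(5,6): no bracket -> illegal
(6,1): no bracket -> illegal
(6,3): flips 3 -> legal
(6,4): flips 2 -> legal
(6,6): flips 2 -> legal
(7,1): no bracket -> illegal
(7,2): no bracket -> illegal
(7,3): no bracket -> illegal
W mobility = 9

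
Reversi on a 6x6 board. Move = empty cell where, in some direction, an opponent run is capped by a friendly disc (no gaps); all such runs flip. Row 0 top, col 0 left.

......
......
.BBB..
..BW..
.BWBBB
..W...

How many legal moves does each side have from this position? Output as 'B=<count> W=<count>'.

Answer: B=1 W=9

Derivation:
-- B to move --
(2,4): no bracket -> illegal
(3,1): no bracket -> illegal
(3,4): flips 1 -> legal
(5,1): no bracket -> illegal
(5,3): no bracket -> illegal
B mobility = 1
-- W to move --
(1,0): no bracket -> illegal
(1,1): flips 1 -> legal
(1,2): flips 2 -> legal
(1,3): flips 1 -> legal
(1,4): no bracket -> illegal
(2,0): no bracket -> illegal
(2,4): no bracket -> illegal
(3,0): flips 1 -> legal
(3,1): flips 1 -> legal
(3,4): flips 1 -> legal
(3,5): no bracket -> illegal
(4,0): flips 1 -> legal
(5,0): no bracket -> illegal
(5,1): no bracket -> illegal
(5,3): flips 1 -> legal
(5,4): no bracket -> illegal
(5,5): flips 1 -> legal
W mobility = 9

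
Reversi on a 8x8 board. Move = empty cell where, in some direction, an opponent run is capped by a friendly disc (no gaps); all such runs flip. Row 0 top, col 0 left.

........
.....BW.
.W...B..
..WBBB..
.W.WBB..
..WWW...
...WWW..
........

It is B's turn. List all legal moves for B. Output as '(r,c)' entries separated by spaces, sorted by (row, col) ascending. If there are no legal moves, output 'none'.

(0,5): no bracket -> illegal
(0,6): no bracket -> illegal
(0,7): flips 1 -> legal
(1,0): no bracket -> illegal
(1,1): no bracket -> illegal
(1,2): no bracket -> illegal
(1,7): flips 1 -> legal
(2,0): no bracket -> illegal
(2,2): no bracket -> illegal
(2,3): no bracket -> illegal
(2,6): no bracket -> illegal
(2,7): no bracket -> illegal
(3,0): no bracket -> illegal
(3,1): flips 1 -> legal
(4,0): no bracket -> illegal
(4,2): flips 1 -> legal
(5,0): no bracket -> illegal
(5,1): no bracket -> illegal
(5,5): no bracket -> illegal
(5,6): no bracket -> illegal
(6,1): flips 2 -> legal
(6,2): flips 1 -> legal
(6,6): no bracket -> illegal
(7,2): flips 2 -> legal
(7,3): flips 3 -> legal
(7,4): flips 2 -> legal
(7,5): no bracket -> illegal
(7,6): no bracket -> illegal

Answer: (0,7) (1,7) (3,1) (4,2) (6,1) (6,2) (7,2) (7,3) (7,4)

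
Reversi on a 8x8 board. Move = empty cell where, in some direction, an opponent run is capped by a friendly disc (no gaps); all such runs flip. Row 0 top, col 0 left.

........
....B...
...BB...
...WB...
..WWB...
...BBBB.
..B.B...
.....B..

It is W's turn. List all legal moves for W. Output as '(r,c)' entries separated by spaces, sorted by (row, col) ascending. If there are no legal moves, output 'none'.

(0,3): no bracket -> illegal
(0,4): no bracket -> illegal
(0,5): no bracket -> illegal
(1,2): no bracket -> illegal
(1,3): flips 1 -> legal
(1,5): flips 1 -> legal
(2,2): no bracket -> illegal
(2,5): flips 1 -> legal
(3,2): no bracket -> illegal
(3,5): flips 1 -> legal
(4,5): flips 1 -> legal
(4,6): no bracket -> illegal
(4,7): no bracket -> illegal
(5,1): no bracket -> illegal
(5,2): no bracket -> illegal
(5,7): no bracket -> illegal
(6,1): no bracket -> illegal
(6,3): flips 1 -> legal
(6,5): flips 1 -> legal
(6,6): flips 2 -> legal
(6,7): no bracket -> illegal
(7,1): no bracket -> illegal
(7,2): no bracket -> illegal
(7,3): no bracket -> illegal
(7,4): no bracket -> illegal
(7,6): no bracket -> illegal

Answer: (1,3) (1,5) (2,5) (3,5) (4,5) (6,3) (6,5) (6,6)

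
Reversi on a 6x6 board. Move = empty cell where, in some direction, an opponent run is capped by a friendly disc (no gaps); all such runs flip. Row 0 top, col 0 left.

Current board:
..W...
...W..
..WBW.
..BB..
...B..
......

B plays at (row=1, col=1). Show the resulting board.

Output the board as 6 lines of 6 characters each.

Answer: ..W...
.B.W..
..BBW.
..BB..
...B..
......

Derivation:
Place B at (1,1); scan 8 dirs for brackets.
Dir NW: first cell '.' (not opp) -> no flip
Dir N: first cell '.' (not opp) -> no flip
Dir NE: opp run (0,2), next=edge -> no flip
Dir W: first cell '.' (not opp) -> no flip
Dir E: first cell '.' (not opp) -> no flip
Dir SW: first cell '.' (not opp) -> no flip
Dir S: first cell '.' (not opp) -> no flip
Dir SE: opp run (2,2) capped by B -> flip
All flips: (2,2)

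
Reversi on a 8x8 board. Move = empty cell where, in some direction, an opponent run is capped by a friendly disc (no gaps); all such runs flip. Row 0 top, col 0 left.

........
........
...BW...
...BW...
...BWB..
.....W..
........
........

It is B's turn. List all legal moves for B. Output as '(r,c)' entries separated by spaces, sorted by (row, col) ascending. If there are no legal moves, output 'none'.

(1,3): no bracket -> illegal
(1,4): no bracket -> illegal
(1,5): flips 1 -> legal
(2,5): flips 2 -> legal
(3,5): flips 1 -> legal
(4,6): no bracket -> illegal
(5,3): no bracket -> illegal
(5,4): no bracket -> illegal
(5,6): no bracket -> illegal
(6,4): no bracket -> illegal
(6,5): flips 1 -> legal
(6,6): flips 2 -> legal

Answer: (1,5) (2,5) (3,5) (6,5) (6,6)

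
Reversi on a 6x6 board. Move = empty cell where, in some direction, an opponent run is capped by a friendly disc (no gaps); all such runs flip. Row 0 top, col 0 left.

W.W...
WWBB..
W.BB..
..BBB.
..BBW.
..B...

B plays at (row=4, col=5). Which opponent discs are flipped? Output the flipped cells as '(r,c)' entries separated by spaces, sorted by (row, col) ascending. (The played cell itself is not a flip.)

Dir NW: first cell 'B' (not opp) -> no flip
Dir N: first cell '.' (not opp) -> no flip
Dir NE: edge -> no flip
Dir W: opp run (4,4) capped by B -> flip
Dir E: edge -> no flip
Dir SW: first cell '.' (not opp) -> no flip
Dir S: first cell '.' (not opp) -> no flip
Dir SE: edge -> no flip

Answer: (4,4)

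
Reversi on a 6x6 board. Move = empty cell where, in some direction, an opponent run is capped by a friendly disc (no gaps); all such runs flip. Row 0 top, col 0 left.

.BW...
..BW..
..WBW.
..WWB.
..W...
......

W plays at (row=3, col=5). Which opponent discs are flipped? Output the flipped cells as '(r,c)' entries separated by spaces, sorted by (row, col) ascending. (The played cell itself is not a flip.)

Dir NW: first cell 'W' (not opp) -> no flip
Dir N: first cell '.' (not opp) -> no flip
Dir NE: edge -> no flip
Dir W: opp run (3,4) capped by W -> flip
Dir E: edge -> no flip
Dir SW: first cell '.' (not opp) -> no flip
Dir S: first cell '.' (not opp) -> no flip
Dir SE: edge -> no flip

Answer: (3,4)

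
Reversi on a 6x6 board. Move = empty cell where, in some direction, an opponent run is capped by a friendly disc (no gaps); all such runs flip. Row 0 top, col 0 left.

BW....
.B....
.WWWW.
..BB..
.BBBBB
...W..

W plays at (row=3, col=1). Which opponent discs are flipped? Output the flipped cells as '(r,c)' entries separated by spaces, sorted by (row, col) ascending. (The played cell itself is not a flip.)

Answer: (4,2)

Derivation:
Dir NW: first cell '.' (not opp) -> no flip
Dir N: first cell 'W' (not opp) -> no flip
Dir NE: first cell 'W' (not opp) -> no flip
Dir W: first cell '.' (not opp) -> no flip
Dir E: opp run (3,2) (3,3), next='.' -> no flip
Dir SW: first cell '.' (not opp) -> no flip
Dir S: opp run (4,1), next='.' -> no flip
Dir SE: opp run (4,2) capped by W -> flip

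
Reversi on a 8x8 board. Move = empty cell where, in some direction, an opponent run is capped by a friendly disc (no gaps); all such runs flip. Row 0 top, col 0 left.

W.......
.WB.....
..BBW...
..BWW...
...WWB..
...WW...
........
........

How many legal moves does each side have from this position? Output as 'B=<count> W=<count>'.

Answer: B=7 W=7

Derivation:
-- B to move --
(0,1): no bracket -> illegal
(0,2): no bracket -> illegal
(1,0): flips 1 -> legal
(1,3): no bracket -> illegal
(1,4): no bracket -> illegal
(1,5): no bracket -> illegal
(2,0): no bracket -> illegal
(2,1): no bracket -> illegal
(2,5): flips 1 -> legal
(3,5): flips 2 -> legal
(4,2): flips 2 -> legal
(5,2): no bracket -> illegal
(5,5): flips 2 -> legal
(6,2): no bracket -> illegal
(6,3): flips 4 -> legal
(6,4): no bracket -> illegal
(6,5): flips 2 -> legal
B mobility = 7
-- W to move --
(0,1): flips 2 -> legal
(0,2): no bracket -> illegal
(0,3): no bracket -> illegal
(1,3): flips 2 -> legal
(1,4): no bracket -> illegal
(2,1): flips 3 -> legal
(3,1): flips 1 -> legal
(3,5): no bracket -> illegal
(3,6): flips 1 -> legal
(4,1): no bracket -> illegal
(4,2): no bracket -> illegal
(4,6): flips 1 -> legal
(5,5): no bracket -> illegal
(5,6): flips 1 -> legal
W mobility = 7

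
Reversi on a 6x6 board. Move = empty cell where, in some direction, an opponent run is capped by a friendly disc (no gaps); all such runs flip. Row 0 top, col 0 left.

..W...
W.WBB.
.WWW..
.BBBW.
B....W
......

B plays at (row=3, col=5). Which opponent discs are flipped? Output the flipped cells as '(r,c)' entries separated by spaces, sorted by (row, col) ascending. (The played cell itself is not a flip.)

Answer: (3,4)

Derivation:
Dir NW: first cell '.' (not opp) -> no flip
Dir N: first cell '.' (not opp) -> no flip
Dir NE: edge -> no flip
Dir W: opp run (3,4) capped by B -> flip
Dir E: edge -> no flip
Dir SW: first cell '.' (not opp) -> no flip
Dir S: opp run (4,5), next='.' -> no flip
Dir SE: edge -> no flip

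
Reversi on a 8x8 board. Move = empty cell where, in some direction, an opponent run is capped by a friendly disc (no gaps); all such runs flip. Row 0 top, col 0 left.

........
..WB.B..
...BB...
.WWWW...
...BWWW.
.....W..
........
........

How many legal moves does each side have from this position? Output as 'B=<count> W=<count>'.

-- B to move --
(0,1): flips 1 -> legal
(0,2): no bracket -> illegal
(0,3): no bracket -> illegal
(1,1): flips 1 -> legal
(2,0): no bracket -> illegal
(2,1): flips 1 -> legal
(2,2): no bracket -> illegal
(2,5): flips 1 -> legal
(3,0): no bracket -> illegal
(3,5): no bracket -> illegal
(3,6): no bracket -> illegal
(3,7): no bracket -> illegal
(4,0): no bracket -> illegal
(4,1): flips 1 -> legal
(4,2): flips 1 -> legal
(4,7): flips 3 -> legal
(5,3): no bracket -> illegal
(5,4): flips 2 -> legal
(5,6): flips 2 -> legal
(5,7): no bracket -> illegal
(6,4): no bracket -> illegal
(6,5): no bracket -> illegal
(6,6): no bracket -> illegal
B mobility = 9
-- W to move --
(0,2): no bracket -> illegal
(0,3): flips 2 -> legal
(0,4): no bracket -> illegal
(0,5): no bracket -> illegal
(0,6): flips 2 -> legal
(1,4): flips 3 -> legal
(1,6): no bracket -> illegal
(2,2): no bracket -> illegal
(2,5): no bracket -> illegal
(2,6): no bracket -> illegal
(3,5): no bracket -> illegal
(4,2): flips 1 -> legal
(5,2): flips 1 -> legal
(5,3): flips 1 -> legal
(5,4): flips 1 -> legal
W mobility = 7

Answer: B=9 W=7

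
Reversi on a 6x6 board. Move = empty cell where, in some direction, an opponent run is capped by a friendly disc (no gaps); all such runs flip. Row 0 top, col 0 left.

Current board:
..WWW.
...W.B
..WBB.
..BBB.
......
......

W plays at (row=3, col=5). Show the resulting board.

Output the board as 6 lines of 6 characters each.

Place W at (3,5); scan 8 dirs for brackets.
Dir NW: opp run (2,4) capped by W -> flip
Dir N: first cell '.' (not opp) -> no flip
Dir NE: edge -> no flip
Dir W: opp run (3,4) (3,3) (3,2), next='.' -> no flip
Dir E: edge -> no flip
Dir SW: first cell '.' (not opp) -> no flip
Dir S: first cell '.' (not opp) -> no flip
Dir SE: edge -> no flip
All flips: (2,4)

Answer: ..WWW.
...W.B
..WBW.
..BBBW
......
......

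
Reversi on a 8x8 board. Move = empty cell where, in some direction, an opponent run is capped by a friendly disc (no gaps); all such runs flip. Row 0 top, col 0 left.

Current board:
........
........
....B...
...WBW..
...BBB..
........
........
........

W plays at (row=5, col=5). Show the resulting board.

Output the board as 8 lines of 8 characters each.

Answer: ........
........
....B...
...WBW..
...BWW..
.....W..
........
........

Derivation:
Place W at (5,5); scan 8 dirs for brackets.
Dir NW: opp run (4,4) capped by W -> flip
Dir N: opp run (4,5) capped by W -> flip
Dir NE: first cell '.' (not opp) -> no flip
Dir W: first cell '.' (not opp) -> no flip
Dir E: first cell '.' (not opp) -> no flip
Dir SW: first cell '.' (not opp) -> no flip
Dir S: first cell '.' (not opp) -> no flip
Dir SE: first cell '.' (not opp) -> no flip
All flips: (4,4) (4,5)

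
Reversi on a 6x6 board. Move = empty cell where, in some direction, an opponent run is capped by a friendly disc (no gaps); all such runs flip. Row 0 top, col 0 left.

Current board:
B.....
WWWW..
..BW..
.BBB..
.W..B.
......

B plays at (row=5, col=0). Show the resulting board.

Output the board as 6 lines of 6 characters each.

Place B at (5,0); scan 8 dirs for brackets.
Dir NW: edge -> no flip
Dir N: first cell '.' (not opp) -> no flip
Dir NE: opp run (4,1) capped by B -> flip
Dir W: edge -> no flip
Dir E: first cell '.' (not opp) -> no flip
Dir SW: edge -> no flip
Dir S: edge -> no flip
Dir SE: edge -> no flip
All flips: (4,1)

Answer: B.....
WWWW..
..BW..
.BBB..
.B..B.
B.....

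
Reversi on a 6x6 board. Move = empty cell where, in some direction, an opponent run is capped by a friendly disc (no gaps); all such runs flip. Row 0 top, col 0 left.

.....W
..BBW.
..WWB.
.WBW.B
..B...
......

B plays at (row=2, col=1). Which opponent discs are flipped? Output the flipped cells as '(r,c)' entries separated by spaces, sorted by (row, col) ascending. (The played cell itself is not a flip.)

Dir NW: first cell '.' (not opp) -> no flip
Dir N: first cell '.' (not opp) -> no flip
Dir NE: first cell 'B' (not opp) -> no flip
Dir W: first cell '.' (not opp) -> no flip
Dir E: opp run (2,2) (2,3) capped by B -> flip
Dir SW: first cell '.' (not opp) -> no flip
Dir S: opp run (3,1), next='.' -> no flip
Dir SE: first cell 'B' (not opp) -> no flip

Answer: (2,2) (2,3)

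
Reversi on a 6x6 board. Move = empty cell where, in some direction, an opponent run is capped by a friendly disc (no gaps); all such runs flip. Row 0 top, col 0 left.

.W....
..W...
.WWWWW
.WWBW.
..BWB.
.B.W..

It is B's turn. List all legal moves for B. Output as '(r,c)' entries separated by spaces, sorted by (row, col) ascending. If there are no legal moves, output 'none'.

(0,0): no bracket -> illegal
(0,2): flips 3 -> legal
(0,3): no bracket -> illegal
(1,0): no bracket -> illegal
(1,1): flips 1 -> legal
(1,3): flips 1 -> legal
(1,4): flips 2 -> legal
(1,5): flips 1 -> legal
(2,0): flips 1 -> legal
(3,0): flips 2 -> legal
(3,5): flips 1 -> legal
(4,0): no bracket -> illegal
(4,1): no bracket -> illegal
(4,5): no bracket -> illegal
(5,2): no bracket -> illegal
(5,4): no bracket -> illegal

Answer: (0,2) (1,1) (1,3) (1,4) (1,5) (2,0) (3,0) (3,5)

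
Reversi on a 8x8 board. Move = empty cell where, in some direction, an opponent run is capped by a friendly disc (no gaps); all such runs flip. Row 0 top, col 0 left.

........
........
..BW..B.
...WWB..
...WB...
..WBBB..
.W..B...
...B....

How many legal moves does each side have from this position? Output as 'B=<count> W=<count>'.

-- B to move --
(1,2): no bracket -> illegal
(1,3): flips 3 -> legal
(1,4): no bracket -> illegal
(2,4): flips 2 -> legal
(2,5): no bracket -> illegal
(3,2): flips 3 -> legal
(4,1): no bracket -> illegal
(4,2): flips 1 -> legal
(4,5): no bracket -> illegal
(5,0): no bracket -> illegal
(5,1): flips 1 -> legal
(6,0): no bracket -> illegal
(6,2): no bracket -> illegal
(6,3): no bracket -> illegal
(7,0): no bracket -> illegal
(7,1): no bracket -> illegal
(7,2): no bracket -> illegal
B mobility = 5
-- W to move --
(1,1): flips 1 -> legal
(1,2): no bracket -> illegal
(1,3): no bracket -> illegal
(1,5): no bracket -> illegal
(1,6): no bracket -> illegal
(1,7): no bracket -> illegal
(2,1): flips 1 -> legal
(2,4): no bracket -> illegal
(2,5): no bracket -> illegal
(2,7): no bracket -> illegal
(3,1): no bracket -> illegal
(3,2): no bracket -> illegal
(3,6): flips 1 -> legal
(3,7): no bracket -> illegal
(4,2): no bracket -> illegal
(4,5): flips 1 -> legal
(4,6): no bracket -> illegal
(5,6): flips 3 -> legal
(6,2): no bracket -> illegal
(6,3): flips 1 -> legal
(6,5): flips 1 -> legal
(6,6): flips 2 -> legal
(7,2): no bracket -> illegal
(7,4): flips 3 -> legal
(7,5): no bracket -> illegal
W mobility = 9

Answer: B=5 W=9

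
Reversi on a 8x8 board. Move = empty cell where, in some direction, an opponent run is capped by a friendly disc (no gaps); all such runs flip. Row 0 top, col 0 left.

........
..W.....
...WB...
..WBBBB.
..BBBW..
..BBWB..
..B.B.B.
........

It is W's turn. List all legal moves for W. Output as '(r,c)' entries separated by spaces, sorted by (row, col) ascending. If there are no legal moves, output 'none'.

(1,3): no bracket -> illegal
(1,4): flips 3 -> legal
(1,5): no bracket -> illegal
(2,2): no bracket -> illegal
(2,5): flips 2 -> legal
(2,6): no bracket -> illegal
(2,7): flips 1 -> legal
(3,1): no bracket -> illegal
(3,7): flips 4 -> legal
(4,1): flips 3 -> legal
(4,6): no bracket -> illegal
(4,7): no bracket -> illegal
(5,1): flips 2 -> legal
(5,6): flips 1 -> legal
(5,7): no bracket -> illegal
(6,1): no bracket -> illegal
(6,3): flips 3 -> legal
(6,5): flips 1 -> legal
(6,7): no bracket -> illegal
(7,1): no bracket -> illegal
(7,2): flips 3 -> legal
(7,3): no bracket -> illegal
(7,4): flips 1 -> legal
(7,5): no bracket -> illegal
(7,6): no bracket -> illegal
(7,7): no bracket -> illegal

Answer: (1,4) (2,5) (2,7) (3,7) (4,1) (5,1) (5,6) (6,3) (6,5) (7,2) (7,4)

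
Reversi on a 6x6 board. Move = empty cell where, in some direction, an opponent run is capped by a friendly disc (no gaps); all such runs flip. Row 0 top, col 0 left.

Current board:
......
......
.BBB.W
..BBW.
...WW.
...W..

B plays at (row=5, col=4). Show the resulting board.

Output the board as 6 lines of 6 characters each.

Place B at (5,4); scan 8 dirs for brackets.
Dir NW: opp run (4,3) capped by B -> flip
Dir N: opp run (4,4) (3,4), next='.' -> no flip
Dir NE: first cell '.' (not opp) -> no flip
Dir W: opp run (5,3), next='.' -> no flip
Dir E: first cell '.' (not opp) -> no flip
Dir SW: edge -> no flip
Dir S: edge -> no flip
Dir SE: edge -> no flip
All flips: (4,3)

Answer: ......
......
.BBB.W
..BBW.
...BW.
...WB.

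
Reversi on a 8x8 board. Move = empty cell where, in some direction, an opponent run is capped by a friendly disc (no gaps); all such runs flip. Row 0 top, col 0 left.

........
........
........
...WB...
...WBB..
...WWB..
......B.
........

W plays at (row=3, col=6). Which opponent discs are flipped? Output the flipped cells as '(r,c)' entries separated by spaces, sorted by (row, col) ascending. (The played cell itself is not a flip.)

Dir NW: first cell '.' (not opp) -> no flip
Dir N: first cell '.' (not opp) -> no flip
Dir NE: first cell '.' (not opp) -> no flip
Dir W: first cell '.' (not opp) -> no flip
Dir E: first cell '.' (not opp) -> no flip
Dir SW: opp run (4,5) capped by W -> flip
Dir S: first cell '.' (not opp) -> no flip
Dir SE: first cell '.' (not opp) -> no flip

Answer: (4,5)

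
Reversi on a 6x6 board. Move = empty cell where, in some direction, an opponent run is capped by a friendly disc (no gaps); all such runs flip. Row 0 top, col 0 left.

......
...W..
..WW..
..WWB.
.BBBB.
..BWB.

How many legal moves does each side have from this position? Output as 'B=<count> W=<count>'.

-- B to move --
(0,2): no bracket -> illegal
(0,3): flips 3 -> legal
(0,4): no bracket -> illegal
(1,1): flips 2 -> legal
(1,2): flips 3 -> legal
(1,4): flips 2 -> legal
(2,1): flips 1 -> legal
(2,4): flips 1 -> legal
(3,1): flips 2 -> legal
B mobility = 7
-- W to move --
(2,4): no bracket -> illegal
(2,5): no bracket -> illegal
(3,0): no bracket -> illegal
(3,1): flips 1 -> legal
(3,5): flips 2 -> legal
(4,0): no bracket -> illegal
(4,5): flips 1 -> legal
(5,0): flips 1 -> legal
(5,1): flips 2 -> legal
(5,5): flips 2 -> legal
W mobility = 6

Answer: B=7 W=6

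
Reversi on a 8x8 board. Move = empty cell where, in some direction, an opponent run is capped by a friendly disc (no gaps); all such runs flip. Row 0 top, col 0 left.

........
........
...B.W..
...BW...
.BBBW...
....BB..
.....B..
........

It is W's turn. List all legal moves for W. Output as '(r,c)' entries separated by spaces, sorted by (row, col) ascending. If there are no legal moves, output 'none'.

Answer: (1,2) (2,2) (3,2) (4,0) (5,2) (6,4) (6,6)

Derivation:
(1,2): flips 1 -> legal
(1,3): no bracket -> illegal
(1,4): no bracket -> illegal
(2,2): flips 1 -> legal
(2,4): no bracket -> illegal
(3,0): no bracket -> illegal
(3,1): no bracket -> illegal
(3,2): flips 1 -> legal
(4,0): flips 3 -> legal
(4,5): no bracket -> illegal
(4,6): no bracket -> illegal
(5,0): no bracket -> illegal
(5,1): no bracket -> illegal
(5,2): flips 1 -> legal
(5,3): no bracket -> illegal
(5,6): no bracket -> illegal
(6,3): no bracket -> illegal
(6,4): flips 1 -> legal
(6,6): flips 1 -> legal
(7,4): no bracket -> illegal
(7,5): no bracket -> illegal
(7,6): no bracket -> illegal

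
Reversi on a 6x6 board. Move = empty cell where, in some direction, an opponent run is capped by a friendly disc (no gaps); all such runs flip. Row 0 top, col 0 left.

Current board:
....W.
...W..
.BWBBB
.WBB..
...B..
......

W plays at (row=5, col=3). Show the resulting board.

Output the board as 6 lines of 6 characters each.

Answer: ....W.
...W..
.BWWBB
.WBW..
...W..
...W..

Derivation:
Place W at (5,3); scan 8 dirs for brackets.
Dir NW: first cell '.' (not opp) -> no flip
Dir N: opp run (4,3) (3,3) (2,3) capped by W -> flip
Dir NE: first cell '.' (not opp) -> no flip
Dir W: first cell '.' (not opp) -> no flip
Dir E: first cell '.' (not opp) -> no flip
Dir SW: edge -> no flip
Dir S: edge -> no flip
Dir SE: edge -> no flip
All flips: (2,3) (3,3) (4,3)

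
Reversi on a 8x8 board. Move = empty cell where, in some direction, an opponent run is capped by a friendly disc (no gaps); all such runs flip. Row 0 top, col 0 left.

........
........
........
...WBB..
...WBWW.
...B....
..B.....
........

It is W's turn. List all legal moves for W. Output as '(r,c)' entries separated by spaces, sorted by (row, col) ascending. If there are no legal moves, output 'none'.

(2,3): flips 1 -> legal
(2,4): flips 1 -> legal
(2,5): flips 2 -> legal
(2,6): no bracket -> illegal
(3,6): flips 2 -> legal
(4,2): no bracket -> illegal
(5,1): no bracket -> illegal
(5,2): no bracket -> illegal
(5,4): no bracket -> illegal
(5,5): flips 1 -> legal
(6,1): no bracket -> illegal
(6,3): flips 1 -> legal
(6,4): no bracket -> illegal
(7,1): no bracket -> illegal
(7,2): no bracket -> illegal
(7,3): no bracket -> illegal

Answer: (2,3) (2,4) (2,5) (3,6) (5,5) (6,3)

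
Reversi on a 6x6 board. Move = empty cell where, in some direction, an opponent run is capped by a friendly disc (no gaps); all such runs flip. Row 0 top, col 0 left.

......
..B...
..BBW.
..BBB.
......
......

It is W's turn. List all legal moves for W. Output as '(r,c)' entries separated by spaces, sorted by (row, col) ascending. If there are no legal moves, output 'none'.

(0,1): no bracket -> illegal
(0,2): no bracket -> illegal
(0,3): no bracket -> illegal
(1,1): no bracket -> illegal
(1,3): no bracket -> illegal
(1,4): no bracket -> illegal
(2,1): flips 2 -> legal
(2,5): no bracket -> illegal
(3,1): no bracket -> illegal
(3,5): no bracket -> illegal
(4,1): no bracket -> illegal
(4,2): flips 1 -> legal
(4,3): no bracket -> illegal
(4,4): flips 1 -> legal
(4,5): no bracket -> illegal

Answer: (2,1) (4,2) (4,4)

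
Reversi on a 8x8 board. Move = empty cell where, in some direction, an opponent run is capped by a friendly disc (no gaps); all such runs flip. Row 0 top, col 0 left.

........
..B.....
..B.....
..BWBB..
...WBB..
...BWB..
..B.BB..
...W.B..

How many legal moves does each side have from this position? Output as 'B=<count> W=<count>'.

-- B to move --
(2,3): flips 2 -> legal
(2,4): no bracket -> illegal
(4,2): flips 1 -> legal
(5,2): flips 1 -> legal
(6,3): flips 1 -> legal
(7,2): no bracket -> illegal
(7,4): no bracket -> illegal
B mobility = 4
-- W to move --
(0,1): no bracket -> illegal
(0,2): no bracket -> illegal
(0,3): no bracket -> illegal
(1,1): flips 1 -> legal
(1,3): no bracket -> illegal
(2,1): flips 1 -> legal
(2,3): no bracket -> illegal
(2,4): flips 2 -> legal
(2,5): flips 1 -> legal
(2,6): no bracket -> illegal
(3,1): flips 1 -> legal
(3,6): flips 3 -> legal
(4,1): no bracket -> illegal
(4,2): no bracket -> illegal
(4,6): flips 4 -> legal
(5,1): flips 1 -> legal
(5,2): flips 1 -> legal
(5,6): flips 1 -> legal
(6,1): no bracket -> illegal
(6,3): flips 1 -> legal
(6,6): flips 2 -> legal
(7,1): no bracket -> illegal
(7,2): no bracket -> illegal
(7,4): flips 1 -> legal
(7,6): flips 1 -> legal
W mobility = 14

Answer: B=4 W=14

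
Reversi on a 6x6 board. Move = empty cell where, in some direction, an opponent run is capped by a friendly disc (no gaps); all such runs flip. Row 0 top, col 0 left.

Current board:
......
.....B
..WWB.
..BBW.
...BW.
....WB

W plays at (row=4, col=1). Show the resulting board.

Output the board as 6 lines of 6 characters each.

Answer: ......
.....B
..WWB.
..WBW.
.W.BW.
....WB

Derivation:
Place W at (4,1); scan 8 dirs for brackets.
Dir NW: first cell '.' (not opp) -> no flip
Dir N: first cell '.' (not opp) -> no flip
Dir NE: opp run (3,2) capped by W -> flip
Dir W: first cell '.' (not opp) -> no flip
Dir E: first cell '.' (not opp) -> no flip
Dir SW: first cell '.' (not opp) -> no flip
Dir S: first cell '.' (not opp) -> no flip
Dir SE: first cell '.' (not opp) -> no flip
All flips: (3,2)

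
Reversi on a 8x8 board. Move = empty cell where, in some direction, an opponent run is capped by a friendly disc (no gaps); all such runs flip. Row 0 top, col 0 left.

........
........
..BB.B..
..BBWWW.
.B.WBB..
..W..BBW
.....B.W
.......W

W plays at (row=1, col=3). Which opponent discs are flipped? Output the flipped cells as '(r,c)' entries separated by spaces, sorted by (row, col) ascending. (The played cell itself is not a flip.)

Answer: (2,3) (3,3)

Derivation:
Dir NW: first cell '.' (not opp) -> no flip
Dir N: first cell '.' (not opp) -> no flip
Dir NE: first cell '.' (not opp) -> no flip
Dir W: first cell '.' (not opp) -> no flip
Dir E: first cell '.' (not opp) -> no flip
Dir SW: opp run (2,2), next='.' -> no flip
Dir S: opp run (2,3) (3,3) capped by W -> flip
Dir SE: first cell '.' (not opp) -> no flip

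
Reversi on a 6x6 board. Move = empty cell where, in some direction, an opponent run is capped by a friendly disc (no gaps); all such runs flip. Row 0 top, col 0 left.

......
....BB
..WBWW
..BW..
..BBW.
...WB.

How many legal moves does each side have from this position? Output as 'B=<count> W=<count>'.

Answer: B=6 W=9

Derivation:
-- B to move --
(1,1): no bracket -> illegal
(1,2): flips 1 -> legal
(1,3): no bracket -> illegal
(2,1): flips 1 -> legal
(3,1): no bracket -> illegal
(3,4): flips 3 -> legal
(3,5): flips 1 -> legal
(4,5): flips 1 -> legal
(5,2): flips 1 -> legal
(5,5): no bracket -> illegal
B mobility = 6
-- W to move --
(0,3): flips 1 -> legal
(0,4): flips 1 -> legal
(0,5): flips 1 -> legal
(1,2): no bracket -> illegal
(1,3): flips 1 -> legal
(2,1): no bracket -> illegal
(3,1): flips 2 -> legal
(3,4): no bracket -> illegal
(4,1): flips 2 -> legal
(4,5): no bracket -> illegal
(5,1): flips 1 -> legal
(5,2): flips 2 -> legal
(5,5): flips 1 -> legal
W mobility = 9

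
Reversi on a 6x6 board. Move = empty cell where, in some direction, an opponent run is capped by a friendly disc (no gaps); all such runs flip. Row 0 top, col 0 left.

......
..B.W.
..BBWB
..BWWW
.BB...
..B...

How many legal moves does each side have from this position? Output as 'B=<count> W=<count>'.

-- B to move --
(0,3): flips 1 -> legal
(0,4): no bracket -> illegal
(0,5): flips 1 -> legal
(1,3): no bracket -> illegal
(1,5): flips 2 -> legal
(4,3): flips 2 -> legal
(4,4): flips 1 -> legal
(4,5): flips 2 -> legal
B mobility = 6
-- W to move --
(0,1): flips 2 -> legal
(0,2): no bracket -> illegal
(0,3): no bracket -> illegal
(1,1): flips 1 -> legal
(1,3): flips 1 -> legal
(1,5): flips 1 -> legal
(2,1): flips 2 -> legal
(3,0): no bracket -> illegal
(3,1): flips 1 -> legal
(4,0): no bracket -> illegal
(4,3): no bracket -> illegal
(5,0): flips 3 -> legal
(5,1): flips 1 -> legal
(5,3): no bracket -> illegal
W mobility = 8

Answer: B=6 W=8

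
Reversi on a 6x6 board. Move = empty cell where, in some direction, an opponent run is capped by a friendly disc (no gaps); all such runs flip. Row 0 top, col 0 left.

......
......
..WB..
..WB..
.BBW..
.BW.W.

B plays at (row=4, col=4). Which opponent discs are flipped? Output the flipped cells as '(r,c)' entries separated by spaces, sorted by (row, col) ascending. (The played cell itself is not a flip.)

Answer: (4,3)

Derivation:
Dir NW: first cell 'B' (not opp) -> no flip
Dir N: first cell '.' (not opp) -> no flip
Dir NE: first cell '.' (not opp) -> no flip
Dir W: opp run (4,3) capped by B -> flip
Dir E: first cell '.' (not opp) -> no flip
Dir SW: first cell '.' (not opp) -> no flip
Dir S: opp run (5,4), next=edge -> no flip
Dir SE: first cell '.' (not opp) -> no flip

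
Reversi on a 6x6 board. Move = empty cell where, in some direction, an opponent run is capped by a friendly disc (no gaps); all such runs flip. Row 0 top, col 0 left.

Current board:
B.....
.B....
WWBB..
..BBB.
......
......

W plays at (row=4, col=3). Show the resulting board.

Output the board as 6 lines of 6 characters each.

Answer: B.....
.B....
WWBB..
..WBB.
...W..
......

Derivation:
Place W at (4,3); scan 8 dirs for brackets.
Dir NW: opp run (3,2) capped by W -> flip
Dir N: opp run (3,3) (2,3), next='.' -> no flip
Dir NE: opp run (3,4), next='.' -> no flip
Dir W: first cell '.' (not opp) -> no flip
Dir E: first cell '.' (not opp) -> no flip
Dir SW: first cell '.' (not opp) -> no flip
Dir S: first cell '.' (not opp) -> no flip
Dir SE: first cell '.' (not opp) -> no flip
All flips: (3,2)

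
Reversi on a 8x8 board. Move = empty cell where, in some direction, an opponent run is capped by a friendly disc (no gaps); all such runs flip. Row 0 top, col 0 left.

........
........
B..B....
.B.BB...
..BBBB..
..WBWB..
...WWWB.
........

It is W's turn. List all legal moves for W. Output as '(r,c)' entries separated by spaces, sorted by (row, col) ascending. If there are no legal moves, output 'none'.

(1,0): no bracket -> illegal
(1,1): no bracket -> illegal
(1,2): no bracket -> illegal
(1,3): flips 4 -> legal
(1,4): no bracket -> illegal
(2,1): no bracket -> illegal
(2,2): no bracket -> illegal
(2,4): flips 2 -> legal
(2,5): flips 2 -> legal
(3,0): no bracket -> illegal
(3,2): flips 2 -> legal
(3,5): flips 2 -> legal
(3,6): flips 1 -> legal
(4,0): no bracket -> illegal
(4,1): no bracket -> illegal
(4,6): flips 1 -> legal
(5,1): no bracket -> illegal
(5,6): flips 1 -> legal
(5,7): no bracket -> illegal
(6,2): no bracket -> illegal
(6,7): flips 1 -> legal
(7,5): no bracket -> illegal
(7,6): no bracket -> illegal
(7,7): no bracket -> illegal

Answer: (1,3) (2,4) (2,5) (3,2) (3,5) (3,6) (4,6) (5,6) (6,7)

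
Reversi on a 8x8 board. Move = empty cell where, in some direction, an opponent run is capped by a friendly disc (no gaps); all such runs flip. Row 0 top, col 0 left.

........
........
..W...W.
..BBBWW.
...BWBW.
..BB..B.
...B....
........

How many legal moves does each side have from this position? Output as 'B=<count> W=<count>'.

-- B to move --
(1,1): flips 1 -> legal
(1,2): flips 1 -> legal
(1,3): no bracket -> illegal
(1,5): no bracket -> illegal
(1,6): flips 3 -> legal
(1,7): flips 3 -> legal
(2,1): no bracket -> illegal
(2,3): no bracket -> illegal
(2,4): no bracket -> illegal
(2,5): flips 1 -> legal
(2,7): flips 1 -> legal
(3,1): no bracket -> illegal
(3,7): flips 2 -> legal
(4,7): flips 1 -> legal
(5,4): flips 1 -> legal
(5,5): flips 1 -> legal
(5,7): no bracket -> illegal
B mobility = 10
-- W to move --
(2,1): no bracket -> illegal
(2,3): no bracket -> illegal
(2,4): flips 1 -> legal
(2,5): no bracket -> illegal
(3,1): flips 3 -> legal
(4,1): no bracket -> illegal
(4,2): flips 2 -> legal
(4,7): no bracket -> illegal
(5,1): no bracket -> illegal
(5,4): flips 1 -> legal
(5,5): flips 1 -> legal
(5,7): no bracket -> illegal
(6,1): no bracket -> illegal
(6,2): flips 1 -> legal
(6,4): no bracket -> illegal
(6,5): no bracket -> illegal
(6,6): flips 1 -> legal
(6,7): no bracket -> illegal
(7,2): no bracket -> illegal
(7,3): no bracket -> illegal
(7,4): no bracket -> illegal
W mobility = 7

Answer: B=10 W=7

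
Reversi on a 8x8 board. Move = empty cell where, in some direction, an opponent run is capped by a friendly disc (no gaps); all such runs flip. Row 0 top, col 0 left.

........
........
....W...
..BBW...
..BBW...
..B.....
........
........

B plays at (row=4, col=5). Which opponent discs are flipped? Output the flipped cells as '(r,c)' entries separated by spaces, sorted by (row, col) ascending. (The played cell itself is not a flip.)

Answer: (4,4)

Derivation:
Dir NW: opp run (3,4), next='.' -> no flip
Dir N: first cell '.' (not opp) -> no flip
Dir NE: first cell '.' (not opp) -> no flip
Dir W: opp run (4,4) capped by B -> flip
Dir E: first cell '.' (not opp) -> no flip
Dir SW: first cell '.' (not opp) -> no flip
Dir S: first cell '.' (not opp) -> no flip
Dir SE: first cell '.' (not opp) -> no flip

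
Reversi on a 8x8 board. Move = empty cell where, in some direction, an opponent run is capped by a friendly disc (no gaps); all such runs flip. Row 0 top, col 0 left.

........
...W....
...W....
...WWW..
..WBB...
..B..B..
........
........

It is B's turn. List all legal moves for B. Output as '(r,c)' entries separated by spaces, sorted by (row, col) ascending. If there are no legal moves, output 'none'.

(0,2): no bracket -> illegal
(0,3): flips 3 -> legal
(0,4): no bracket -> illegal
(1,2): no bracket -> illegal
(1,4): no bracket -> illegal
(2,2): flips 1 -> legal
(2,4): flips 1 -> legal
(2,5): flips 1 -> legal
(2,6): flips 1 -> legal
(3,1): no bracket -> illegal
(3,2): flips 1 -> legal
(3,6): no bracket -> illegal
(4,1): flips 1 -> legal
(4,5): no bracket -> illegal
(4,6): no bracket -> illegal
(5,1): no bracket -> illegal
(5,3): no bracket -> illegal

Answer: (0,3) (2,2) (2,4) (2,5) (2,6) (3,2) (4,1)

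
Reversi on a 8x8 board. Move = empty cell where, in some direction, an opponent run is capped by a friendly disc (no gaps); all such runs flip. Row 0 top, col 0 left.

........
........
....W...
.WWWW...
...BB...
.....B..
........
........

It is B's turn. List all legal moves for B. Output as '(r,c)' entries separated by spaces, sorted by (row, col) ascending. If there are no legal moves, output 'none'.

Answer: (1,4) (2,1) (2,2) (2,3) (2,5)

Derivation:
(1,3): no bracket -> illegal
(1,4): flips 2 -> legal
(1,5): no bracket -> illegal
(2,0): no bracket -> illegal
(2,1): flips 1 -> legal
(2,2): flips 1 -> legal
(2,3): flips 1 -> legal
(2,5): flips 1 -> legal
(3,0): no bracket -> illegal
(3,5): no bracket -> illegal
(4,0): no bracket -> illegal
(4,1): no bracket -> illegal
(4,2): no bracket -> illegal
(4,5): no bracket -> illegal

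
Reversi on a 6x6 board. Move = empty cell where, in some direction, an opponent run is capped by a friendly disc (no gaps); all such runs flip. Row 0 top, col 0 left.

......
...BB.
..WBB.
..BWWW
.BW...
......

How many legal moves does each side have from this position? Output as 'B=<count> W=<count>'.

Answer: B=8 W=8

Derivation:
-- B to move --
(1,1): no bracket -> illegal
(1,2): flips 1 -> legal
(2,1): flips 1 -> legal
(2,5): no bracket -> illegal
(3,1): flips 1 -> legal
(4,3): flips 2 -> legal
(4,4): flips 1 -> legal
(4,5): flips 1 -> legal
(5,1): flips 2 -> legal
(5,2): flips 1 -> legal
(5,3): no bracket -> illegal
B mobility = 8
-- W to move --
(0,2): flips 2 -> legal
(0,3): flips 2 -> legal
(0,4): flips 3 -> legal
(0,5): no bracket -> illegal
(1,2): flips 1 -> legal
(1,5): flips 1 -> legal
(2,1): no bracket -> illegal
(2,5): flips 2 -> legal
(3,0): no bracket -> illegal
(3,1): flips 1 -> legal
(4,0): flips 1 -> legal
(4,3): no bracket -> illegal
(5,0): no bracket -> illegal
(5,1): no bracket -> illegal
(5,2): no bracket -> illegal
W mobility = 8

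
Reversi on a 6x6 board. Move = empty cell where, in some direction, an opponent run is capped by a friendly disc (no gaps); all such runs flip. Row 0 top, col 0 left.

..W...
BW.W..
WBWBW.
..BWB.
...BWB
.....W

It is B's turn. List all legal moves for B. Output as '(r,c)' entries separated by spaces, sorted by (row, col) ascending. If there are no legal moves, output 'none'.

(0,0): no bracket -> illegal
(0,1): flips 1 -> legal
(0,3): flips 1 -> legal
(0,4): no bracket -> illegal
(1,2): flips 2 -> legal
(1,4): flips 1 -> legal
(1,5): no bracket -> illegal
(2,5): flips 1 -> legal
(3,0): flips 1 -> legal
(3,1): no bracket -> illegal
(3,5): no bracket -> illegal
(4,2): no bracket -> illegal
(5,3): no bracket -> illegal
(5,4): flips 1 -> legal

Answer: (0,1) (0,3) (1,2) (1,4) (2,5) (3,0) (5,4)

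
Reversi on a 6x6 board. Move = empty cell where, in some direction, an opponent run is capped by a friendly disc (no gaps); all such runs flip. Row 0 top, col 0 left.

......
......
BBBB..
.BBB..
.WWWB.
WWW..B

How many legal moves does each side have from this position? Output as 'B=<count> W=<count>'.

-- B to move --
(3,0): no bracket -> illegal
(3,4): no bracket -> illegal
(4,0): flips 3 -> legal
(5,3): flips 2 -> legal
(5,4): flips 1 -> legal
B mobility = 3
-- W to move --
(1,0): flips 2 -> legal
(1,1): flips 2 -> legal
(1,2): flips 2 -> legal
(1,3): flips 2 -> legal
(1,4): flips 2 -> legal
(2,4): flips 1 -> legal
(3,0): no bracket -> illegal
(3,4): no bracket -> illegal
(3,5): no bracket -> illegal
(4,0): no bracket -> illegal
(4,5): flips 1 -> legal
(5,3): no bracket -> illegal
(5,4): no bracket -> illegal
W mobility = 7

Answer: B=3 W=7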